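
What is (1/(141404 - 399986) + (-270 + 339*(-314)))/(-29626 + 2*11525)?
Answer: 27594836713/1700435232 ≈ 16.228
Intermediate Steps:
(1/(141404 - 399986) + (-270 + 339*(-314)))/(-29626 + 2*11525) = (1/(-258582) + (-270 - 106446))/(-29626 + 23050) = (-1/258582 - 106716)/(-6576) = -27594836713/258582*(-1/6576) = 27594836713/1700435232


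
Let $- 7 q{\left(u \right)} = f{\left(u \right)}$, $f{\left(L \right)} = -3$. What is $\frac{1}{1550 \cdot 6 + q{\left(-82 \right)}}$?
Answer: $\frac{7}{65103} \approx 0.00010752$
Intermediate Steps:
$q{\left(u \right)} = \frac{3}{7}$ ($q{\left(u \right)} = \left(- \frac{1}{7}\right) \left(-3\right) = \frac{3}{7}$)
$\frac{1}{1550 \cdot 6 + q{\left(-82 \right)}} = \frac{1}{1550 \cdot 6 + \frac{3}{7}} = \frac{1}{9300 + \frac{3}{7}} = \frac{1}{\frac{65103}{7}} = \frac{7}{65103}$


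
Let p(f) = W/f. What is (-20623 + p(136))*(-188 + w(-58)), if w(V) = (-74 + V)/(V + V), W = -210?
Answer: 262068259/68 ≈ 3.8539e+6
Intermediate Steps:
p(f) = -210/f
w(V) = (-74 + V)/(2*V) (w(V) = (-74 + V)/((2*V)) = (-74 + V)*(1/(2*V)) = (-74 + V)/(2*V))
(-20623 + p(136))*(-188 + w(-58)) = (-20623 - 210/136)*(-188 + (½)*(-74 - 58)/(-58)) = (-20623 - 210*1/136)*(-188 + (½)*(-1/58)*(-132)) = (-20623 - 105/68)*(-188 + 33/29) = -1402469/68*(-5419/29) = 262068259/68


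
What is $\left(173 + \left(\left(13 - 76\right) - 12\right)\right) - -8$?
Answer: $106$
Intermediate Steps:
$\left(173 + \left(\left(13 - 76\right) - 12\right)\right) - -8 = \left(173 - 75\right) + 8 = 98 + 8 = 106$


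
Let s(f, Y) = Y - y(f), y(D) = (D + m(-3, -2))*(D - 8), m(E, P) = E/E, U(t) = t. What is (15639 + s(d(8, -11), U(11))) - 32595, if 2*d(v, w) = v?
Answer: -16925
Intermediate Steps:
m(E, P) = 1
y(D) = (1 + D)*(-8 + D) (y(D) = (D + 1)*(D - 8) = (1 + D)*(-8 + D))
d(v, w) = v/2
s(f, Y) = 8 + Y - f² + 7*f (s(f, Y) = Y - (-8 + f² - 7*f) = Y + (8 - f² + 7*f) = 8 + Y - f² + 7*f)
(15639 + s(d(8, -11), U(11))) - 32595 = (15639 + (8 + 11 - ((½)*8)² + 7*((½)*8))) - 32595 = (15639 + (8 + 11 - 1*4² + 7*4)) - 32595 = (15639 + (8 + 11 - 1*16 + 28)) - 32595 = (15639 + (8 + 11 - 16 + 28)) - 32595 = (15639 + 31) - 32595 = 15670 - 32595 = -16925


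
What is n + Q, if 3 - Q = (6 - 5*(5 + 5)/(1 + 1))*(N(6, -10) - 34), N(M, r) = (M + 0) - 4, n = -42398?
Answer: -43003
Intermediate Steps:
N(M, r) = -4 + M (N(M, r) = M - 4 = -4 + M)
Q = -605 (Q = 3 - (6 - 5*(5 + 5)/(1 + 1))*((-4 + 6) - 34) = 3 - (6 - 50/2)*(2 - 34) = 3 - (6 - 50/2)*(-32) = 3 - (6 - 5*5)*(-32) = 3 - (6 - 25)*(-32) = 3 - (-19)*(-32) = 3 - 1*608 = 3 - 608 = -605)
n + Q = -42398 - 605 = -43003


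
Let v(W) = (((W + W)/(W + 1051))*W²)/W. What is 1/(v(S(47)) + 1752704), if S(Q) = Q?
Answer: 549/962236705 ≈ 5.7055e-7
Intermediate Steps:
v(W) = 2*W²/(1051 + W) (v(W) = (((2*W)/(1051 + W))*W²)/W = ((2*W/(1051 + W))*W²)/W = (2*W³/(1051 + W))/W = 2*W²/(1051 + W))
1/(v(S(47)) + 1752704) = 1/(2*47²/(1051 + 47) + 1752704) = 1/(2*2209/1098 + 1752704) = 1/(2*2209*(1/1098) + 1752704) = 1/(2209/549 + 1752704) = 1/(962236705/549) = 549/962236705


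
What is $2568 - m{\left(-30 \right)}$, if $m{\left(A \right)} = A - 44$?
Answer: $2642$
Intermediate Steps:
$m{\left(A \right)} = -44 + A$
$2568 - m{\left(-30 \right)} = 2568 - \left(-44 - 30\right) = 2568 - -74 = 2568 + 74 = 2642$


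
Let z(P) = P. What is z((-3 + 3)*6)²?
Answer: 0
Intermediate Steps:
z((-3 + 3)*6)² = ((-3 + 3)*6)² = (0*6)² = 0² = 0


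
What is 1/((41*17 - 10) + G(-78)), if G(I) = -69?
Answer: 1/618 ≈ 0.0016181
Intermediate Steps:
1/((41*17 - 10) + G(-78)) = 1/((41*17 - 10) - 69) = 1/((697 - 10) - 69) = 1/(687 - 69) = 1/618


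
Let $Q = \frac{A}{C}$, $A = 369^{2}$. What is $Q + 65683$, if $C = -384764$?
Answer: $\frac{25272317651}{384764} \approx 65683.0$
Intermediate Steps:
$A = 136161$
$Q = - \frac{136161}{384764}$ ($Q = \frac{136161}{-384764} = 136161 \left(- \frac{1}{384764}\right) = - \frac{136161}{384764} \approx -0.35388$)
$Q + 65683 = - \frac{136161}{384764} + 65683 = \frac{25272317651}{384764}$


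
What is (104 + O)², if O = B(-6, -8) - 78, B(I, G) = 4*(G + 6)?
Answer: 324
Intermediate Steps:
B(I, G) = 24 + 4*G (B(I, G) = 4*(6 + G) = 24 + 4*G)
O = -86 (O = (24 + 4*(-8)) - 78 = (24 - 32) - 78 = -8 - 78 = -86)
(104 + O)² = (104 - 86)² = 18² = 324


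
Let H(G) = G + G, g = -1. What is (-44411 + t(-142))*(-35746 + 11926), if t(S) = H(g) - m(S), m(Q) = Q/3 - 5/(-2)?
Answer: 1056849730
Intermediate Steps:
H(G) = 2*G
m(Q) = 5/2 + Q/3 (m(Q) = Q*(⅓) - 5*(-½) = Q/3 + 5/2 = 5/2 + Q/3)
t(S) = -9/2 - S/3 (t(S) = 2*(-1) - (5/2 + S/3) = -2 + (-5/2 - S/3) = -9/2 - S/3)
(-44411 + t(-142))*(-35746 + 11926) = (-44411 + (-9/2 - ⅓*(-142)))*(-35746 + 11926) = (-44411 + (-9/2 + 142/3))*(-23820) = (-44411 + 257/6)*(-23820) = -266209/6*(-23820) = 1056849730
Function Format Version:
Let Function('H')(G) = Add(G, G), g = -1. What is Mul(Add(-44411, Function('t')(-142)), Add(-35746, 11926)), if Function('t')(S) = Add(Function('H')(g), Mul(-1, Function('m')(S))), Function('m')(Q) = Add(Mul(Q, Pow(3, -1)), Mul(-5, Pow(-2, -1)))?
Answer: 1056849730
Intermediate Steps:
Function('H')(G) = Mul(2, G)
Function('m')(Q) = Add(Rational(5, 2), Mul(Rational(1, 3), Q)) (Function('m')(Q) = Add(Mul(Q, Rational(1, 3)), Mul(-5, Rational(-1, 2))) = Add(Mul(Rational(1, 3), Q), Rational(5, 2)) = Add(Rational(5, 2), Mul(Rational(1, 3), Q)))
Function('t')(S) = Add(Rational(-9, 2), Mul(Rational(-1, 3), S)) (Function('t')(S) = Add(Mul(2, -1), Mul(-1, Add(Rational(5, 2), Mul(Rational(1, 3), S)))) = Add(-2, Add(Rational(-5, 2), Mul(Rational(-1, 3), S))) = Add(Rational(-9, 2), Mul(Rational(-1, 3), S)))
Mul(Add(-44411, Function('t')(-142)), Add(-35746, 11926)) = Mul(Add(-44411, Add(Rational(-9, 2), Mul(Rational(-1, 3), -142))), Add(-35746, 11926)) = Mul(Add(-44411, Add(Rational(-9, 2), Rational(142, 3))), -23820) = Mul(Add(-44411, Rational(257, 6)), -23820) = Mul(Rational(-266209, 6), -23820) = 1056849730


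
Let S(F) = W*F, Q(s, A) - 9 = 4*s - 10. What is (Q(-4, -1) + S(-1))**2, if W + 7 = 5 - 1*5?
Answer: 100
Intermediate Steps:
W = -7 (W = -7 + (5 - 1*5) = -7 + (5 - 5) = -7 + 0 = -7)
Q(s, A) = -1 + 4*s (Q(s, A) = 9 + (4*s - 10) = 9 + (-10 + 4*s) = -1 + 4*s)
S(F) = -7*F
(Q(-4, -1) + S(-1))**2 = ((-1 + 4*(-4)) - 7*(-1))**2 = ((-1 - 16) + 7)**2 = (-17 + 7)**2 = (-10)**2 = 100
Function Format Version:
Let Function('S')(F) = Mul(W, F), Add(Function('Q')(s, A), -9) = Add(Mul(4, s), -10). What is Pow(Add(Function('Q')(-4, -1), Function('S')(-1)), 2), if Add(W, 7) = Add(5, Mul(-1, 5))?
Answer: 100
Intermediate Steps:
W = -7 (W = Add(-7, Add(5, Mul(-1, 5))) = Add(-7, Add(5, -5)) = Add(-7, 0) = -7)
Function('Q')(s, A) = Add(-1, Mul(4, s)) (Function('Q')(s, A) = Add(9, Add(Mul(4, s), -10)) = Add(9, Add(-10, Mul(4, s))) = Add(-1, Mul(4, s)))
Function('S')(F) = Mul(-7, F)
Pow(Add(Function('Q')(-4, -1), Function('S')(-1)), 2) = Pow(Add(Add(-1, Mul(4, -4)), Mul(-7, -1)), 2) = Pow(Add(Add(-1, -16), 7), 2) = Pow(Add(-17, 7), 2) = Pow(-10, 2) = 100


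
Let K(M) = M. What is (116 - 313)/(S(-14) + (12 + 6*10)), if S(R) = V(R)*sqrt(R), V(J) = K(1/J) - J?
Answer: -22064/12289 + 12805*I*sqrt(14)/36867 ≈ -1.7954 + 1.2996*I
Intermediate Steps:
V(J) = 1/J - J
S(R) = sqrt(R)*(1/R - R) (S(R) = (1/R - R)*sqrt(R) = sqrt(R)*(1/R - R))
(116 - 313)/(S(-14) + (12 + 6*10)) = (116 - 313)/((1 - 1*(-14)**2)/sqrt(-14) + (12 + 6*10)) = -197/((-I*sqrt(14)/14)*(1 - 1*196) + (12 + 60)) = -197/((-I*sqrt(14)/14)*(1 - 196) + 72) = -197/(-I*sqrt(14)/14*(-195) + 72) = -197/(195*I*sqrt(14)/14 + 72) = -197/(72 + 195*I*sqrt(14)/14)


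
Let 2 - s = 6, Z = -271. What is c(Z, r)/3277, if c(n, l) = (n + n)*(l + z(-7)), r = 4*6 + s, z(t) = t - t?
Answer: -10840/3277 ≈ -3.3079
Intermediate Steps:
s = -4 (s = 2 - 1*6 = 2 - 6 = -4)
z(t) = 0
r = 20 (r = 4*6 - 4 = 24 - 4 = 20)
c(n, l) = 2*l*n (c(n, l) = (n + n)*(l + 0) = (2*n)*l = 2*l*n)
c(Z, r)/3277 = (2*20*(-271))/3277 = -10840*1/3277 = -10840/3277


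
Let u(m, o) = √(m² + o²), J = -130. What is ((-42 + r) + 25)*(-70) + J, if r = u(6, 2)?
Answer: 1060 - 140*√10 ≈ 617.28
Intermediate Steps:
r = 2*√10 (r = √(6² + 2²) = √(36 + 4) = √40 = 2*√10 ≈ 6.3246)
((-42 + r) + 25)*(-70) + J = ((-42 + 2*√10) + 25)*(-70) - 130 = (-17 + 2*√10)*(-70) - 130 = (1190 - 140*√10) - 130 = 1060 - 140*√10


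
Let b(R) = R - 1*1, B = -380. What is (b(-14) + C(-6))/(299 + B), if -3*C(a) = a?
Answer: 13/81 ≈ 0.16049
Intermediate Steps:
b(R) = -1 + R (b(R) = R - 1 = -1 + R)
C(a) = -a/3
(b(-14) + C(-6))/(299 + B) = ((-1 - 14) - 1/3*(-6))/(299 - 380) = (-15 + 2)/(-81) = -13*(-1/81) = 13/81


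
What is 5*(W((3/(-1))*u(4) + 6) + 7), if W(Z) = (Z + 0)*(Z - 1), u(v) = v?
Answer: 245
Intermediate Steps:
W(Z) = Z*(-1 + Z)
5*(W((3/(-1))*u(4) + 6) + 7) = 5*(((3/(-1))*4 + 6)*(-1 + ((3/(-1))*4 + 6)) + 7) = 5*(((3*(-1))*4 + 6)*(-1 + ((3*(-1))*4 + 6)) + 7) = 5*((-3*4 + 6)*(-1 + (-3*4 + 6)) + 7) = 5*((-12 + 6)*(-1 + (-12 + 6)) + 7) = 5*(-6*(-1 - 6) + 7) = 5*(-6*(-7) + 7) = 5*(42 + 7) = 5*49 = 245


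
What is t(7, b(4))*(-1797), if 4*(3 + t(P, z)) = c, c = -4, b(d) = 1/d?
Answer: 7188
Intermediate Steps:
t(P, z) = -4 (t(P, z) = -3 + (1/4)*(-4) = -3 - 1 = -4)
t(7, b(4))*(-1797) = -4*(-1797) = 7188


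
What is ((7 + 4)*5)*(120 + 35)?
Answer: 8525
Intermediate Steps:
((7 + 4)*5)*(120 + 35) = (11*5)*155 = 55*155 = 8525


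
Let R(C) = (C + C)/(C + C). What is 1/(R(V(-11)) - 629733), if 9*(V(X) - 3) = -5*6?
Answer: -1/629732 ≈ -1.5880e-6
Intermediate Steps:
V(X) = -⅓ (V(X) = 3 + (-5*6)/9 = 3 + (⅑)*(-30) = 3 - 10/3 = -⅓)
R(C) = 1 (R(C) = (2*C)/((2*C)) = (2*C)*(1/(2*C)) = 1)
1/(R(V(-11)) - 629733) = 1/(1 - 629733) = 1/(-629732) = -1/629732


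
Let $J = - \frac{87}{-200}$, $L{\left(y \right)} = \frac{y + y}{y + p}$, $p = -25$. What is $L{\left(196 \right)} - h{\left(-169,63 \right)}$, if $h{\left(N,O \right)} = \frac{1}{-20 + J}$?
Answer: $\frac{1568096}{669123} \approx 2.3435$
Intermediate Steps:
$L{\left(y \right)} = \frac{2 y}{-25 + y}$ ($L{\left(y \right)} = \frac{y + y}{y - 25} = \frac{2 y}{-25 + y}$)
$J = \frac{87}{200}$ ($J = \left(-87\right) \left(- \frac{1}{200}\right) = \frac{87}{200} \approx 0.435$)
$h{\left(N,O \right)} = - \frac{200}{3913}$ ($h{\left(N,O \right)} = \frac{1}{-20 + \frac{87}{200}} = \frac{1}{- \frac{3913}{200}} = - \frac{200}{3913}$)
$L{\left(196 \right)} - h{\left(-169,63 \right)} = 2 \cdot 196 \frac{1}{-25 + 196} - - \frac{200}{3913} = 2 \cdot 196 \cdot \frac{1}{171} + \frac{200}{3913} = \frac{392}{171} + \frac{200}{3913} = \frac{1568096}{669123}$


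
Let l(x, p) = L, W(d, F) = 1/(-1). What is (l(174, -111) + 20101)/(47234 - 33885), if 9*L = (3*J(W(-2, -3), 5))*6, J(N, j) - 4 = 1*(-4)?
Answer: 20101/13349 ≈ 1.5058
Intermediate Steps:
W(d, F) = -1
J(N, j) = 0 (J(N, j) = 4 + 1*(-4) = 4 - 4 = 0)
L = 0 (L = ((3*0)*6)/9 = (0*6)/9 = (⅑)*0 = 0)
l(x, p) = 0
(l(174, -111) + 20101)/(47234 - 33885) = (0 + 20101)/(47234 - 33885) = 20101/13349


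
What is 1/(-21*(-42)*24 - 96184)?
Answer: -1/75016 ≈ -1.3330e-5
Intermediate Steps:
1/(-21*(-42)*24 - 96184) = 1/(882*24 - 96184) = 1/(21168 - 96184) = 1/(-75016) = -1/75016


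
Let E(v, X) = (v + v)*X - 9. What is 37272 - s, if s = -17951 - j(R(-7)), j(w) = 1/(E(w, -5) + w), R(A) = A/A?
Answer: 994013/18 ≈ 55223.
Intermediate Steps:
E(v, X) = -9 + 2*X*v (E(v, X) = (2*v)*X - 9 = 2*X*v - 9 = -9 + 2*X*v)
R(A) = 1
j(w) = 1/(-9 - 9*w) (j(w) = 1/((-9 + 2*(-5)*w) + w) = 1/((-9 - 10*w) + w) = 1/(-9 - 9*w))
s = -323117/18 (s = -17951 - (-1)/(9 + 9*1) = -17951 - (-1)/(9 + 9) = -17951 - (-1)/18 = -17951 - 1*(-1/18) = -17951 + 1/18 = -323117/18 ≈ -17951.)
37272 - s = 37272 - 1*(-323117/18) = 37272 + 323117/18 = 994013/18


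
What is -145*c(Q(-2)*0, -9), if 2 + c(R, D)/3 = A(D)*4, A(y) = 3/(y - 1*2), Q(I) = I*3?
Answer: 14790/11 ≈ 1344.5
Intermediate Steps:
Q(I) = 3*I
A(y) = 3/(-2 + y) (A(y) = 3/(y - 2) = 3/(-2 + y))
c(R, D) = -6 + 36/(-2 + D) (c(R, D) = -6 + 3*((3/(-2 + D))*4) = -6 + 3*(12/(-2 + D)) = -6 + 36/(-2 + D))
-145*c(Q(-2)*0, -9) = -870*(8 - 1*(-9))/(-2 - 9) = -870*(8 + 9)/(-11) = -870*(-1)*17/11 = -145*(-102/11) = 14790/11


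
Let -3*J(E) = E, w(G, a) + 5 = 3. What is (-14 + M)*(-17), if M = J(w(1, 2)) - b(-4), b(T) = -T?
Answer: 884/3 ≈ 294.67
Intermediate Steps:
w(G, a) = -2 (w(G, a) = -5 + 3 = -2)
J(E) = -E/3
M = -10/3 (M = -⅓*(-2) - (-1)*(-4) = ⅔ - 1*4 = ⅔ - 4 = -10/3 ≈ -3.3333)
(-14 + M)*(-17) = (-14 - 10/3)*(-17) = -52/3*(-17) = 884/3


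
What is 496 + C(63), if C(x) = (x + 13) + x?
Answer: 635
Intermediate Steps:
C(x) = 13 + 2*x (C(x) = (13 + x) + x = 13 + 2*x)
496 + C(63) = 496 + (13 + 2*63) = 496 + (13 + 126) = 496 + 139 = 635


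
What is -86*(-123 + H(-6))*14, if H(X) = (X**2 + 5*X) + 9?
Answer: 130032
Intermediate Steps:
H(X) = 9 + X**2 + 5*X
-86*(-123 + H(-6))*14 = -86*(-123 + (9 + (-6)**2 + 5*(-6)))*14 = -86*(-123 + (9 + 36 - 30))*14 = -86*(-123 + 15)*14 = -86*(-108)*14 = 9288*14 = 130032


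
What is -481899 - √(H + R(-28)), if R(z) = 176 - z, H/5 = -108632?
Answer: -481899 - 2*I*√135739 ≈ -4.819e+5 - 736.86*I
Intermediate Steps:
H = -543160 (H = 5*(-108632) = -543160)
-481899 - √(H + R(-28)) = -481899 - √(-543160 + (176 - 1*(-28))) = -481899 - √(-543160 + (176 + 28)) = -481899 - √(-543160 + 204) = -481899 - √(-542956) = -481899 - 2*I*√135739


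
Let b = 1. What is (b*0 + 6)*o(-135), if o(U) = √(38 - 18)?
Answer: 12*√5 ≈ 26.833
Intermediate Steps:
o(U) = 2*√5 (o(U) = √20 = 2*√5)
(b*0 + 6)*o(-135) = (1*0 + 6)*(2*√5) = (0 + 6)*(2*√5) = 6*(2*√5) = 12*√5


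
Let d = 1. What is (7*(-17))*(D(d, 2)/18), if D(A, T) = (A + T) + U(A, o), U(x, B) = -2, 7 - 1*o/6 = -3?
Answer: -119/18 ≈ -6.6111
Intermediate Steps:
o = 60 (o = 42 - 6*(-3) = 42 + 18 = 60)
D(A, T) = -2 + A + T (D(A, T) = (A + T) - 2 = -2 + A + T)
(7*(-17))*(D(d, 2)/18) = (7*(-17))*((-2 + 1 + 2)/18) = -119/18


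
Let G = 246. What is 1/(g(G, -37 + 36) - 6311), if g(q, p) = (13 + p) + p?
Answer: -1/6300 ≈ -0.00015873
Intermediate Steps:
g(q, p) = 13 + 2*p
1/(g(G, -37 + 36) - 6311) = 1/((13 + 2*(-37 + 36)) - 6311) = 1/((13 + 2*(-1)) - 6311) = 1/((13 - 2) - 6311) = 1/(11 - 6311) = 1/(-6300) = -1/6300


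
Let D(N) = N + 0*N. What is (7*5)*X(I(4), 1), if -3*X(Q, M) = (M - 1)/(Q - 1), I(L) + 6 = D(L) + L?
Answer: 0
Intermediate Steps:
D(N) = N (D(N) = N + 0 = N)
I(L) = -6 + 2*L (I(L) = -6 + (L + L) = -6 + 2*L)
X(Q, M) = -(-1 + M)/(3*(-1 + Q)) (X(Q, M) = -(M - 1)/(3*(Q - 1)) = -(-1 + M)/(3*(-1 + Q)))
(7*5)*X(I(4), 1) = (7*5)*((1 - 1*1)/(3*(-1 + (-6 + 2*4)))) = 35*((1 - 1)/(3*(-1 + (-6 + 8)))) = 35*((⅓)*0/(-1 + 2)) = 35*((⅓)*0/1) = 35*((⅓)*1*0) = 35*0 = 0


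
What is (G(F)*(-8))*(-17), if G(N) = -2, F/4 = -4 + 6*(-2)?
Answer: -272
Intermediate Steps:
F = -64 (F = 4*(-4 + 6*(-2)) = 4*(-4 - 12) = 4*(-16) = -64)
(G(F)*(-8))*(-17) = -2*(-8)*(-17) = 16*(-17) = -272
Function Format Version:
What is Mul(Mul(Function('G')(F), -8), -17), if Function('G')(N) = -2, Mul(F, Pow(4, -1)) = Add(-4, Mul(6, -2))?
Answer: -272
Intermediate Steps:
F = -64 (F = Mul(4, Add(-4, Mul(6, -2))) = Mul(4, Add(-4, -12)) = Mul(4, -16) = -64)
Mul(Mul(Function('G')(F), -8), -17) = Mul(Mul(-2, -8), -17) = Mul(16, -17) = -272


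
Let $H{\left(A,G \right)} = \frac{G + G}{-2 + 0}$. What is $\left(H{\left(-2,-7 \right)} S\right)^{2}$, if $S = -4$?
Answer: $784$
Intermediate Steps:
$H{\left(A,G \right)} = - G$ ($H{\left(A,G \right)} = \frac{2 G}{-2} = 2 G \left(- \frac{1}{2}\right) = - G$)
$\left(H{\left(-2,-7 \right)} S\right)^{2} = \left(\left(-1\right) \left(-7\right) \left(-4\right)\right)^{2} = \left(7 \left(-4\right)\right)^{2} = \left(-28\right)^{2} = 784$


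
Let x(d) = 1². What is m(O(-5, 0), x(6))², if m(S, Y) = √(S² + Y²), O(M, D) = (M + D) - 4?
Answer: 82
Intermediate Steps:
O(M, D) = -4 + D + M (O(M, D) = (D + M) - 4 = -4 + D + M)
x(d) = 1
m(O(-5, 0), x(6))² = (√((-4 + 0 - 5)² + 1²))² = (√((-9)² + 1))² = (√(81 + 1))² = (√82)² = 82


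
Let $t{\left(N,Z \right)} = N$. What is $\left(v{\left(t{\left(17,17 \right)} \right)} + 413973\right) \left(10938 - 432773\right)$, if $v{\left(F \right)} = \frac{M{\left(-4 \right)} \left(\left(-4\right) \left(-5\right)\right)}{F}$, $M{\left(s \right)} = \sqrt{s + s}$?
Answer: $-174628300455 - \frac{16873400 i \sqrt{2}}{17} \approx -1.7463 \cdot 10^{11} - 1.4037 \cdot 10^{6} i$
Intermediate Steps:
$M{\left(s \right)} = \sqrt{2} \sqrt{s}$ ($M{\left(s \right)} = \sqrt{2 s} = \sqrt{2} \sqrt{s}$)
$v{\left(F \right)} = \frac{40 i \sqrt{2}}{F}$ ($v{\left(F \right)} = \frac{\sqrt{2} \sqrt{-4} \left(\left(-4\right) \left(-5\right)\right)}{F} = \frac{\sqrt{2} \cdot 2 i 20}{F} = \frac{2 i \sqrt{2} \cdot 20}{F} = \frac{40 i \sqrt{2}}{F}$)
$\left(v{\left(t{\left(17,17 \right)} \right)} + 413973\right) \left(10938 - 432773\right) = \left(\frac{40 i \sqrt{2}}{17} + 413973\right) \left(10938 - 432773\right) = \left(40 i \sqrt{2} \cdot \frac{1}{17} + 413973\right) \left(-421835\right) = \left(\frac{40 i \sqrt{2}}{17} + 413973\right) \left(-421835\right) = \left(413973 + \frac{40 i \sqrt{2}}{17}\right) \left(-421835\right) = -174628300455 - \frac{16873400 i \sqrt{2}}{17}$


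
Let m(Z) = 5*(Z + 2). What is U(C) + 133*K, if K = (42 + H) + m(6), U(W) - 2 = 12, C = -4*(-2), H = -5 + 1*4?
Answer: 10787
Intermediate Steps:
H = -1 (H = -5 + 4 = -1)
m(Z) = 10 + 5*Z (m(Z) = 5*(2 + Z) = 10 + 5*Z)
C = 8
U(W) = 14 (U(W) = 2 + 12 = 14)
K = 81 (K = (42 - 1) + (10 + 5*6) = 41 + (10 + 30) = 41 + 40 = 81)
U(C) + 133*K = 14 + 133*81 = 14 + 10773 = 10787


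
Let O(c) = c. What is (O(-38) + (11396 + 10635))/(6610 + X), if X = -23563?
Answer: -7331/5651 ≈ -1.2973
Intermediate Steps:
(O(-38) + (11396 + 10635))/(6610 + X) = (-38 + (11396 + 10635))/(6610 - 23563) = (-38 + 22031)/(-16953) = 21993*(-1/16953) = -7331/5651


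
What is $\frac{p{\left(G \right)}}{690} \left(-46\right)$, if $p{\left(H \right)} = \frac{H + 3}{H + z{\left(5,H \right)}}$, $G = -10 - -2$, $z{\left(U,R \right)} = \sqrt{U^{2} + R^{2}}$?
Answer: $\frac{8}{75} + \frac{\sqrt{89}}{75} \approx 0.23245$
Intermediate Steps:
$z{\left(U,R \right)} = \sqrt{R^{2} + U^{2}}$
$G = -8$ ($G = -10 + 2 = -8$)
$p{\left(H \right)} = \frac{3 + H}{H + \sqrt{25 + H^{2}}}$ ($p{\left(H \right)} = \frac{H + 3}{H + \sqrt{H^{2} + 5^{2}}} = \frac{3 + H}{H + \sqrt{H^{2} + 25}} = \frac{3 + H}{H + \sqrt{25 + H^{2}}}$)
$\frac{p{\left(G \right)}}{690} \left(-46\right) = \frac{\frac{1}{-8 + \sqrt{25 + \left(-8\right)^{2}}} \left(3 - 8\right)}{690} \left(-46\right) = \frac{1}{-8 + \sqrt{25 + 64}} \left(-5\right) \frac{1}{690} \left(-46\right) = \frac{1}{-8 + \sqrt{89}} \left(-5\right) \frac{1}{690} \left(-46\right) = - \frac{5}{-8 + \sqrt{89}} \cdot \frac{1}{690} \left(-46\right) = - \frac{1}{138 \left(-8 + \sqrt{89}\right)} \left(-46\right) = \frac{1}{3 \left(-8 + \sqrt{89}\right)}$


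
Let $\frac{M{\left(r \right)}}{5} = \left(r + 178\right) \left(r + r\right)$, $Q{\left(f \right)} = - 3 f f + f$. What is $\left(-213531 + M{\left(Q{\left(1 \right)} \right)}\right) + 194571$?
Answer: $-22480$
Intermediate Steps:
$Q{\left(f \right)} = f - 3 f^{2}$ ($Q{\left(f \right)} = - 3 f^{2} + f = f - 3 f^{2}$)
$M{\left(r \right)} = 10 r \left(178 + r\right)$ ($M{\left(r \right)} = 5 \left(r + 178\right) \left(r + r\right) = 5 \left(178 + r\right) 2 r = 5 \cdot 2 r \left(178 + r\right) = 10 r \left(178 + r\right)$)
$\left(-213531 + M{\left(Q{\left(1 \right)} \right)}\right) + 194571 = \left(-213531 + 10 \cdot 1 \left(1 - 3\right) \left(178 + 1 \left(1 - 3\right)\right)\right) + 194571 = \left(-213531 + 10 \cdot 1 \left(-2\right) \left(178 + 1 \left(-2\right)\right)\right) + 194571 = \left(-213531 + 10 \left(-2\right) \left(178 - 2\right)\right) + 194571 = \left(-213531 + 10 \left(-2\right) 176\right) + 194571 = \left(-213531 - 3520\right) + 194571 = -217051 + 194571 = -22480$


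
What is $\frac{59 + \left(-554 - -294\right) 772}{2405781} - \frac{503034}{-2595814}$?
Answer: $\frac{114885167750}{1040826666789} \approx 0.11038$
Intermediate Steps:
$\frac{59 + \left(-554 - -294\right) 772}{2405781} - \frac{503034}{-2595814} = \left(59 + \left(-554 + 294\right) 772\right) \frac{1}{2405781} - - \frac{251517}{1297907} = \left(59 - 200720\right) \frac{1}{2405781} + \frac{251517}{1297907} = \left(-200661\right) \frac{1}{2405781} + \frac{251517}{1297907} = - \frac{66887}{801927} + \frac{251517}{1297907} = \frac{114885167750}{1040826666789}$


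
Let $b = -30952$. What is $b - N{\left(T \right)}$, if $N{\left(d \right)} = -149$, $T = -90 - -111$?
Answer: $-30803$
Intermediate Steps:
$T = 21$ ($T = -90 + 111 = 21$)
$b - N{\left(T \right)} = -30952 - -149 = -30952 + 149 = -30803$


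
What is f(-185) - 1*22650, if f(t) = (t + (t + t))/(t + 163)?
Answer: -497745/22 ≈ -22625.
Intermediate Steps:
f(t) = 3*t/(163 + t) (f(t) = (t + 2*t)/(163 + t) = (3*t)/(163 + t) = 3*t/(163 + t))
f(-185) - 1*22650 = 3*(-185)/(163 - 185) - 1*22650 = 3*(-185)/(-22) - 22650 = 3*(-185)*(-1/22) - 22650 = 555/22 - 22650 = -497745/22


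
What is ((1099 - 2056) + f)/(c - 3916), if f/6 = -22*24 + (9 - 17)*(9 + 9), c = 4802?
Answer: -4989/886 ≈ -5.6309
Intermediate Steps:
f = -4032 (f = 6*(-22*24 + (9 - 17)*(9 + 9)) = 6*(-528 - 8*18) = 6*(-528 - 144) = 6*(-672) = -4032)
((1099 - 2056) + f)/(c - 3916) = ((1099 - 2056) - 4032)/(4802 - 3916) = (-957 - 4032)/886 = -4989*1/886 = -4989/886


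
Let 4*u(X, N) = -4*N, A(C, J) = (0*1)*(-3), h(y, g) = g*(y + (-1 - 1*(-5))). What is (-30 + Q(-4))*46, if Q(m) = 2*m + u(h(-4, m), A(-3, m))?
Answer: -1748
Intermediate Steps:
h(y, g) = g*(4 + y) (h(y, g) = g*(y + (-1 + 5)) = g*(y + 4) = g*(4 + y))
A(C, J) = 0 (A(C, J) = 0*(-3) = 0)
u(X, N) = -N (u(X, N) = (-4*N)/4 = -N)
Q(m) = 2*m (Q(m) = 2*m - 1*0 = 2*m + 0 = 2*m)
(-30 + Q(-4))*46 = (-30 + 2*(-4))*46 = (-30 - 8)*46 = -38*46 = -1748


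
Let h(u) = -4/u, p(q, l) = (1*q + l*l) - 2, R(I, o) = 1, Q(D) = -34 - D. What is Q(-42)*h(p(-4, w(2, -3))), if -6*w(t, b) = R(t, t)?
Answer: 1152/215 ≈ 5.3581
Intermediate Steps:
w(t, b) = -⅙ (w(t, b) = -⅙*1 = -⅙)
p(q, l) = -2 + q + l² (p(q, l) = (q + l²) - 2 = -2 + q + l²)
Q(-42)*h(p(-4, w(2, -3))) = (-34 - 1*(-42))*(-4/(-2 - 4 + (-⅙)²)) = (-34 + 42)*(-4/(-2 - 4 + 1/36)) = 8*(-4/(-215/36)) = 8*(-4*(-36/215)) = 8*(144/215) = 1152/215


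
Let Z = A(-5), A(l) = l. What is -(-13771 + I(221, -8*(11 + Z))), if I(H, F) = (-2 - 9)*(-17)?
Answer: 13584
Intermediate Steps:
Z = -5
I(H, F) = 187 (I(H, F) = -11*(-17) = 187)
-(-13771 + I(221, -8*(11 + Z))) = -(-13771 + 187) = -1*(-13584) = 13584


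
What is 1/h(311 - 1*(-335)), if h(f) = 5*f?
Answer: 1/3230 ≈ 0.00030960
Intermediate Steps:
1/h(311 - 1*(-335)) = 1/(5*(311 - 1*(-335))) = 1/(5*(311 + 335)) = 1/(5*646) = 1/3230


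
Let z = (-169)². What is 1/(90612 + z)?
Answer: 1/119173 ≈ 8.3912e-6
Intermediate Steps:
z = 28561
1/(90612 + z) = 1/(90612 + 28561) = 1/119173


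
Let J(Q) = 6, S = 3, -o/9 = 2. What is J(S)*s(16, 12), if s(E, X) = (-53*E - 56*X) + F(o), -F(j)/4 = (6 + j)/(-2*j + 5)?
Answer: -373632/41 ≈ -9113.0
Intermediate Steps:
o = -18 (o = -9*2 = -18)
F(j) = -4*(6 + j)/(5 - 2*j) (F(j) = -4*(6 + j)/(-2*j + 5) = -4*(6 + j)/(5 - 2*j))
s(E, X) = 48/41 - 56*X - 53*E (s(E, X) = (-53*E - 56*X) + 4*(6 - 18)/(-5 + 2*(-18)) = (-56*X - 53*E) + 4*(-12)/(-5 - 36) = (-56*X - 53*E) + 4*(-12)/(-41) = (-56*X - 53*E) + 4*(-1/41)*(-12) = (-56*X - 53*E) + 48/41 = 48/41 - 56*X - 53*E)
J(S)*s(16, 12) = 6*(48/41 - 56*12 - 53*16) = 6*(48/41 - 672 - 848) = 6*(-62272/41) = -373632/41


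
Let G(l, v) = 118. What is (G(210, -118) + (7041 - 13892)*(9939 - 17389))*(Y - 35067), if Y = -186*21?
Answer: -1989184570164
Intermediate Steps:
Y = -3906
(G(210, -118) + (7041 - 13892)*(9939 - 17389))*(Y - 35067) = (118 + (7041 - 13892)*(9939 - 17389))*(-3906 - 35067) = (118 - 6851*(-7450))*(-38973) = (118 + 51039950)*(-38973) = 51040068*(-38973) = -1989184570164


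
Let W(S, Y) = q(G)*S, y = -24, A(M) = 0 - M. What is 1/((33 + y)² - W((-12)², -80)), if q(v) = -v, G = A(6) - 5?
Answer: -1/1503 ≈ -0.00066534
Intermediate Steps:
A(M) = -M
G = -11 (G = -1*6 - 5 = -6 - 5 = -11)
W(S, Y) = 11*S (W(S, Y) = (-1*(-11))*S = 11*S)
1/((33 + y)² - W((-12)², -80)) = 1/((33 - 24)² - 11*(-12)²) = 1/(9² - 11*144) = 1/(81 - 1*1584) = 1/(81 - 1584) = 1/(-1503) = -1/1503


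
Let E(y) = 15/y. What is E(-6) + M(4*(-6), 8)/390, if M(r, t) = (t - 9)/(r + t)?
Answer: -15599/6240 ≈ -2.4998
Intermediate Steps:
M(r, t) = (-9 + t)/(r + t)
E(-6) + M(4*(-6), 8)/390 = 15/(-6) + ((-9 + 8)/(4*(-6) + 8))/390 = 15*(-1/6) + (-1/(-24 + 8))/390 = -5/2 + (-1/(-16))/390 = -5/2 + (-1/16*(-1))/390 = -5/2 + (1/390)*(1/16) = -5/2 + 1/6240 = -15599/6240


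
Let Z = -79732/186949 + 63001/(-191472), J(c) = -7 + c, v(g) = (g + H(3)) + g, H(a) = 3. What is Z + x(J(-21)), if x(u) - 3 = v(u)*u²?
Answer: -1487294229378925/35795498928 ≈ -41550.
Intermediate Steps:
v(g) = 3 + 2*g (v(g) = (g + 3) + g = (3 + g) + g = 3 + 2*g)
Z = -27044419453/35795498928 (Z = -79732*1/186949 + 63001*(-1/191472) = -79732/186949 - 63001/191472 = -27044419453/35795498928 ≈ -0.75553)
x(u) = 3 + u²*(3 + 2*u) (x(u) = 3 + (3 + 2*u)*u² = 3 + u²*(3 + 2*u))
Z + x(J(-21)) = -27044419453/35795498928 + (3 + (-7 - 21)²*(3 + 2*(-7 - 21))) = -27044419453/35795498928 + (3 + (-28)²*(3 + 2*(-28))) = -27044419453/35795498928 + (3 + 784*(3 - 56)) = -27044419453/35795498928 + (3 + 784*(-53)) = -27044419453/35795498928 + (3 - 41552) = -27044419453/35795498928 - 41549 = -1487294229378925/35795498928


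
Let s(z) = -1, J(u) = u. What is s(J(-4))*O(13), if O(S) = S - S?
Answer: 0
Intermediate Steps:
O(S) = 0
s(J(-4))*O(13) = -1*0 = 0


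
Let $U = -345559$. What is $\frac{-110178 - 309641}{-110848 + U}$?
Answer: $\frac{419819}{456407} \approx 0.91984$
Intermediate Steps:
$\frac{-110178 - 309641}{-110848 + U} = \frac{-110178 - 309641}{-110848 - 345559} = - \frac{419819}{-456407} = \left(-419819\right) \left(- \frac{1}{456407}\right) = \frac{419819}{456407}$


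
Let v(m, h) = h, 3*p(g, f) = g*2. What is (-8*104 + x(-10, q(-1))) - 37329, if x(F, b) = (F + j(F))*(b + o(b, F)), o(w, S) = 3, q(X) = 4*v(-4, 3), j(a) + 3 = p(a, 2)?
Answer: -38456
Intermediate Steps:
p(g, f) = 2*g/3 (p(g, f) = (g*2)/3 = (2*g)/3 = 2*g/3)
j(a) = -3 + 2*a/3
q(X) = 12 (q(X) = 4*3 = 12)
x(F, b) = (-3 + 5*F/3)*(3 + b) (x(F, b) = (F + (-3 + 2*F/3))*(b + 3) = (-3 + 5*F/3)*(3 + b))
(-8*104 + x(-10, q(-1))) - 37329 = (-8*104 + (-9 - 3*12 + 5*(-10) + (5/3)*(-10)*12)) - 37329 = (-832 + (-9 - 36 - 50 - 200)) - 37329 = (-832 - 295) - 37329 = -1127 - 37329 = -38456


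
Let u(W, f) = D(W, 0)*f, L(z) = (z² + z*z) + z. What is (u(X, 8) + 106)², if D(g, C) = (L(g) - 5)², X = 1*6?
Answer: 1826536644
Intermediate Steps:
L(z) = z + 2*z² (L(z) = (z² + z²) + z = 2*z² + z = z + 2*z²)
X = 6
D(g, C) = (-5 + g*(1 + 2*g))² (D(g, C) = (g*(1 + 2*g) - 5)² = (-5 + g*(1 + 2*g))²)
u(W, f) = f*(-5 + W*(1 + 2*W))² (u(W, f) = (-5 + W*(1 + 2*W))²*f = f*(-5 + W*(1 + 2*W))²)
(u(X, 8) + 106)² = (8*(-5 + 6*(1 + 2*6))² + 106)² = (8*(-5 + 6*(1 + 12))² + 106)² = (8*(-5 + 6*13)² + 106)² = (8*(-5 + 78)² + 106)² = (8*73² + 106)² = (8*5329 + 106)² = (42632 + 106)² = 42738² = 1826536644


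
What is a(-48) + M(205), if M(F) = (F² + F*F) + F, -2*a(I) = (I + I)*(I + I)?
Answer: 79647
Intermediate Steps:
a(I) = -2*I² (a(I) = -(I + I)*(I + I)/2 = -2*I*2*I/2 = -2*I²)
M(F) = F + 2*F² (M(F) = (F² + F²) + F = 2*F² + F = F + 2*F²)
a(-48) + M(205) = -2*(-48)² + 205*(1 + 2*205) = -2*2304 + 205*(1 + 410) = -4608 + 205*411 = -4608 + 84255 = 79647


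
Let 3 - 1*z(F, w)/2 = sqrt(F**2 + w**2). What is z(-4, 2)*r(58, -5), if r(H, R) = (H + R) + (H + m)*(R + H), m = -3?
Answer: 17808 - 11872*sqrt(5) ≈ -8738.6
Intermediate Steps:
z(F, w) = 6 - 2*sqrt(F**2 + w**2)
r(H, R) = H + R + (-3 + H)*(H + R) (r(H, R) = (H + R) + (H - 3)*(R + H) = (H + R) + (-3 + H)*(H + R) = H + R + (-3 + H)*(H + R))
z(-4, 2)*r(58, -5) = (6 - 2*sqrt((-4)**2 + 2**2))*(58**2 - 2*58 - 2*(-5) + 58*(-5)) = (6 - 2*sqrt(16 + 4))*(3364 - 116 + 10 - 290) = (6 - 4*sqrt(5))*2968 = 17808 - 11872*sqrt(5)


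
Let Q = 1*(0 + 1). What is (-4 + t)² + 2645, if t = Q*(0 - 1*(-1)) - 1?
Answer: 2661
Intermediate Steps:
Q = 1 (Q = 1*1 = 1)
t = 0 (t = 1*(0 - 1*(-1)) - 1 = 1*(0 + 1) - 1 = 1*1 - 1 = 1 - 1 = 0)
(-4 + t)² + 2645 = (-4 + 0)² + 2645 = (-4)² + 2645 = 16 + 2645 = 2661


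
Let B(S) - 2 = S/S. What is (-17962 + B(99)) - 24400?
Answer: -42359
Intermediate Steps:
B(S) = 3 (B(S) = 2 + S/S = 2 + 1 = 3)
(-17962 + B(99)) - 24400 = (-17962 + 3) - 24400 = -17959 - 24400 = -42359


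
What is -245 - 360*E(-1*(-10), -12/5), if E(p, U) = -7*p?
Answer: 24955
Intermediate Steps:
-245 - 360*E(-1*(-10), -12/5) = -245 - (-2520)*(-1*(-10)) = -245 - (-2520)*10 = -245 - 360*(-70) = -245 + 25200 = 24955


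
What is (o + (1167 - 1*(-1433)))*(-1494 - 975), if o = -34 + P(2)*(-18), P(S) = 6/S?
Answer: -6202128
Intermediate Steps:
o = -88 (o = -34 + (6/2)*(-18) = -34 + (6*(½))*(-18) = -34 + 3*(-18) = -34 - 54 = -88)
(o + (1167 - 1*(-1433)))*(-1494 - 975) = (-88 + (1167 - 1*(-1433)))*(-1494 - 975) = (-88 + (1167 + 1433))*(-2469) = (-88 + 2600)*(-2469) = 2512*(-2469) = -6202128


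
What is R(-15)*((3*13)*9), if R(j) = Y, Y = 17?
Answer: 5967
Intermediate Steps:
R(j) = 17
R(-15)*((3*13)*9) = 17*((3*13)*9) = 17*(39*9) = 17*351 = 5967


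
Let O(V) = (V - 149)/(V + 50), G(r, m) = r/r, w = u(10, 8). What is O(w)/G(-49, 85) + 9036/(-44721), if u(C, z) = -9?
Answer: -826266/203729 ≈ -4.0557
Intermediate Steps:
w = -9
G(r, m) = 1
O(V) = (-149 + V)/(50 + V)
O(w)/G(-49, 85) + 9036/(-44721) = ((-149 - 9)/(50 - 9))/1 + 9036/(-44721) = (-158/41)*1 + 9036*(-1/44721) = ((1/41)*(-158))*1 - 1004/4969 = -158/41*1 - 1004/4969 = -158/41 - 1004/4969 = -826266/203729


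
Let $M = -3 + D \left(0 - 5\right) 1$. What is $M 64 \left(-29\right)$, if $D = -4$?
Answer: $-31552$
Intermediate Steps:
$M = 17$ ($M = -3 + - 4 \left(0 - 5\right) 1 = -3 + \left(-4\right) \left(-5\right) 1 = -3 + 20 \cdot 1 = -3 + 20 = 17$)
$M 64 \left(-29\right) = 17 \cdot 64 \left(-29\right) = 1088 \left(-29\right) = -31552$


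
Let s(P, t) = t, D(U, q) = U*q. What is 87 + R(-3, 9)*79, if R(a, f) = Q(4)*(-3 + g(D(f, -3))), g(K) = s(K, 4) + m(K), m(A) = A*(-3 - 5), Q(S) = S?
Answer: 68659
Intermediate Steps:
m(A) = -8*A (m(A) = A*(-8) = -8*A)
g(K) = 4 - 8*K
R(a, f) = 4 + 96*f (R(a, f) = 4*(-3 + (4 - 8*f*(-3))) = 4*(-3 + (4 - (-24)*f)) = 4*(-3 + (4 + 24*f)) = 4*(1 + 24*f) = 4 + 96*f)
87 + R(-3, 9)*79 = 87 + (4 + 96*9)*79 = 87 + (4 + 864)*79 = 87 + 868*79 = 87 + 68572 = 68659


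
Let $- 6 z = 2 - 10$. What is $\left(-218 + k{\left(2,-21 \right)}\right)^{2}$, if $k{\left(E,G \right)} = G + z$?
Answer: $\frac{508369}{9} \approx 56485.0$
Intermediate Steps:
$z = \frac{4}{3}$ ($z = - \frac{2 - 10}{6} = \left(- \frac{1}{6}\right) \left(-8\right) = \frac{4}{3} \approx 1.3333$)
$k{\left(E,G \right)} = \frac{4}{3} + G$ ($k{\left(E,G \right)} = G + \frac{4}{3} = \frac{4}{3} + G$)
$\left(-218 + k{\left(2,-21 \right)}\right)^{2} = \left(-218 + \left(\frac{4}{3} - 21\right)\right)^{2} = \left(-218 - \frac{59}{3}\right)^{2} = \left(- \frac{713}{3}\right)^{2} = \frac{508369}{9}$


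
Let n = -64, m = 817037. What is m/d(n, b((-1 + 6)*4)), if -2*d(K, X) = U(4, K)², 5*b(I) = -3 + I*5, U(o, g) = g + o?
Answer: -817037/1800 ≈ -453.91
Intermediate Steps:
b(I) = -⅗ + I (b(I) = (-3 + I*5)/5 = (-3 + 5*I)/5 = -⅗ + I)
d(K, X) = -(4 + K)²/2 (d(K, X) = -(K + 4)²/2 = -(4 + K)²/2)
m/d(n, b((-1 + 6)*4)) = 817037/((-(4 - 64)²/2)) = 817037/((-½*(-60)²)) = 817037/((-½*3600)) = 817037/(-1800) = 817037*(-1/1800) = -817037/1800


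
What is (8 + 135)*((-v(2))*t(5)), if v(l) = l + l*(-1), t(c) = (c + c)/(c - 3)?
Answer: 0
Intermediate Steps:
t(c) = 2*c/(-3 + c) (t(c) = (2*c)/(-3 + c) = 2*c/(-3 + c))
v(l) = 0 (v(l) = l - l = 0)
(8 + 135)*((-v(2))*t(5)) = (8 + 135)*((-1*0)*(2*5/(-3 + 5))) = 143*(0*(2*5/2)) = 143*(0*(2*5*(½))) = 143*(0*5) = 143*0 = 0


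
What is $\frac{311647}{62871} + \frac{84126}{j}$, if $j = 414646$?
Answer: $\frac{67256133854}{13034604333} \approx 5.1598$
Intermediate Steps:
$\frac{311647}{62871} + \frac{84126}{j} = \frac{311647}{62871} + \frac{84126}{414646} = 311647 \cdot \frac{1}{62871} + 84126 \cdot \frac{1}{414646} = \frac{311647}{62871} + \frac{42063}{207323} = \frac{67256133854}{13034604333}$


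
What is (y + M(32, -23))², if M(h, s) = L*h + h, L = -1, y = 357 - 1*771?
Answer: 171396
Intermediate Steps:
y = -414 (y = 357 - 771 = -414)
M(h, s) = 0 (M(h, s) = -h + h = 0)
(y + M(32, -23))² = (-414 + 0)² = (-414)² = 171396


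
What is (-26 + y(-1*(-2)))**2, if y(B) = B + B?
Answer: 484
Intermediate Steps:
y(B) = 2*B
(-26 + y(-1*(-2)))**2 = (-26 + 2*(-1*(-2)))**2 = (-26 + 2*2)**2 = (-26 + 4)**2 = (-22)**2 = 484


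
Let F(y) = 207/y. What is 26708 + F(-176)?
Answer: 4700401/176 ≈ 26707.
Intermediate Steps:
26708 + F(-176) = 26708 + 207/(-176) = 26708 + 207*(-1/176) = 26708 - 207/176 = 4700401/176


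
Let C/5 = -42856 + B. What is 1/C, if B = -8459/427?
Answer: -427/91539855 ≈ -4.6646e-6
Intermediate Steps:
B = -8459/427 (B = -8459*1/427 = -8459/427 ≈ -19.810)
C = -91539855/427 (C = 5*(-42856 - 8459/427) = 5*(-18307971/427) = -91539855/427 ≈ -2.1438e+5)
1/C = 1/(-91539855/427) = -427/91539855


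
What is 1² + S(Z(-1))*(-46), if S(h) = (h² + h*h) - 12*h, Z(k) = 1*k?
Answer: -643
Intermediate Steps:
Z(k) = k
S(h) = -12*h + 2*h² (S(h) = (h² + h²) - 12*h = 2*h² - 12*h = -12*h + 2*h²)
1² + S(Z(-1))*(-46) = 1² + (2*(-1)*(-6 - 1))*(-46) = 1 + (2*(-1)*(-7))*(-46) = 1 + 14*(-46) = 1 - 644 = -643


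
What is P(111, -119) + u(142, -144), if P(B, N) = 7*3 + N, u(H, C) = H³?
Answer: 2863190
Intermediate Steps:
P(B, N) = 21 + N
P(111, -119) + u(142, -144) = (21 - 119) + 142³ = -98 + 2863288 = 2863190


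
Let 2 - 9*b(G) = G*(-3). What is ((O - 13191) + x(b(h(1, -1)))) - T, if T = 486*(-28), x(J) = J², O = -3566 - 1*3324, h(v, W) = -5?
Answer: -524144/81 ≈ -6470.9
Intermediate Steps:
O = -6890 (O = -3566 - 3324 = -6890)
b(G) = 2/9 + G/3 (b(G) = 2/9 - G*(-3)/9 = 2/9 - (-1)*G/3 = 2/9 + G/3)
T = -13608
((O - 13191) + x(b(h(1, -1)))) - T = ((-6890 - 13191) + (2/9 + (⅓)*(-5))²) - 1*(-13608) = (-20081 + (2/9 - 5/3)²) + 13608 = (-20081 + (-13/9)²) + 13608 = (-20081 + 169/81) + 13608 = -1626392/81 + 13608 = -524144/81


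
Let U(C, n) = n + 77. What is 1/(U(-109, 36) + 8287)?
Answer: 1/8400 ≈ 0.00011905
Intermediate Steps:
U(C, n) = 77 + n
1/(U(-109, 36) + 8287) = 1/((77 + 36) + 8287) = 1/(113 + 8287) = 1/8400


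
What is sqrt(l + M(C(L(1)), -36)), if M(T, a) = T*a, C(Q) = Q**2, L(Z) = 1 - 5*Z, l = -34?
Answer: I*sqrt(610) ≈ 24.698*I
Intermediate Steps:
sqrt(l + M(C(L(1)), -36)) = sqrt(-34 + (1 - 5*1)**2*(-36)) = sqrt(-34 + (1 - 5)**2*(-36)) = sqrt(-34 + (-4)**2*(-36)) = sqrt(-34 + 16*(-36)) = sqrt(-34 - 576) = sqrt(-610) = I*sqrt(610)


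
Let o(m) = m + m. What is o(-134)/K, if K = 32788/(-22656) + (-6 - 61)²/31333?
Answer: 47561990016/231410905 ≈ 205.53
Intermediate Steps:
o(m) = 2*m
K = -231410905/177470112 (K = 32788*(-1/22656) + (-67)²*(1/31333) = -8197/5664 + 4489*(1/31333) = -8197/5664 + 4489/31333 = -231410905/177470112 ≈ -1.3039)
o(-134)/K = (2*(-134))/(-231410905/177470112) = -268*(-177470112/231410905) = 47561990016/231410905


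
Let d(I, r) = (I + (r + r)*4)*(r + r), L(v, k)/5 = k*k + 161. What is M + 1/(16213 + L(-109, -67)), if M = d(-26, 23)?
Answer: 286817085/39463 ≈ 7268.0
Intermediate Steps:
L(v, k) = 805 + 5*k² (L(v, k) = 5*(k*k + 161) = 5*(k² + 161) = 5*(161 + k²) = 805 + 5*k²)
d(I, r) = 2*r*(I + 8*r) (d(I, r) = (I + (2*r)*4)*(2*r) = (I + 8*r)*(2*r) = 2*r*(I + 8*r))
M = 7268 (M = 2*23*(-26 + 8*23) = 2*23*(-26 + 184) = 2*23*158 = 7268)
M + 1/(16213 + L(-109, -67)) = 7268 + 1/(16213 + (805 + 5*(-67)²)) = 7268 + 1/(16213 + (805 + 5*4489)) = 7268 + 1/(16213 + (805 + 22445)) = 7268 + 1/(16213 + 23250) = 7268 + 1/39463 = 286817085/39463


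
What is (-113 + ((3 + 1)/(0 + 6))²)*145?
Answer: -146885/9 ≈ -16321.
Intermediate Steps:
(-113 + ((3 + 1)/(0 + 6))²)*145 = (-113 + (4/6)²)*145 = (-113 + (4*(⅙))²)*145 = (-113 + (⅔)²)*145 = (-113 + 4/9)*145 = -1013/9*145 = -146885/9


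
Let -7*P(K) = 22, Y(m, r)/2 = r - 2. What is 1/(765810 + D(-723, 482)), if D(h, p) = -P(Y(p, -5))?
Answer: 7/5360692 ≈ 1.3058e-6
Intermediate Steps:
Y(m, r) = -4 + 2*r (Y(m, r) = 2*(r - 2) = 2*(-2 + r) = -4 + 2*r)
P(K) = -22/7 (P(K) = -1/7*22 = -22/7)
D(h, p) = 22/7 (D(h, p) = -1*(-22/7) = 22/7)
1/(765810 + D(-723, 482)) = 1/(765810 + 22/7) = 1/(5360692/7) = 7/5360692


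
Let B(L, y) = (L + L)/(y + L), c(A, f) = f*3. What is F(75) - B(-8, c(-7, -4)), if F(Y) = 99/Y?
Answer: 13/25 ≈ 0.52000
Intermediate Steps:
c(A, f) = 3*f
B(L, y) = 2*L/(L + y) (B(L, y) = (2*L)/(L + y) = 2*L/(L + y))
F(75) - B(-8, c(-7, -4)) = 99/75 - 2*(-8)/(-8 + 3*(-4)) = 99*(1/75) - 2*(-8)/(-8 - 12) = 33/25 - 2*(-8)/(-20) = 33/25 - 2*(-8)*(-1)/20 = 33/25 - 1*⅘ = 33/25 - ⅘ = 13/25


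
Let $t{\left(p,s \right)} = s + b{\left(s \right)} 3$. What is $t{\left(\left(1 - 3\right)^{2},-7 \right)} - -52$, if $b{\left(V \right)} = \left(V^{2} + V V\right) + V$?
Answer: $318$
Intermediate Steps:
$b{\left(V \right)} = V + 2 V^{2}$ ($b{\left(V \right)} = \left(V^{2} + V^{2}\right) + V = 2 V^{2} + V = V + 2 V^{2}$)
$t{\left(p,s \right)} = s + 3 s \left(1 + 2 s\right)$ ($t{\left(p,s \right)} = s + s \left(1 + 2 s\right) 3 = s + 3 s \left(1 + 2 s\right)$)
$t{\left(\left(1 - 3\right)^{2},-7 \right)} - -52 = 2 \left(-7\right) \left(2 + 3 \left(-7\right)\right) - -52 = 2 \left(-7\right) \left(2 - 21\right) + 52 = 2 \left(-7\right) \left(-19\right) + 52 = 266 + 52 = 318$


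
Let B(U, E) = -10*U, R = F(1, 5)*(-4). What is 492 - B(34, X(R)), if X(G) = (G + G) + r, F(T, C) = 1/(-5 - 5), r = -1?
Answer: 832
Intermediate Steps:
F(T, C) = -⅒ (F(T, C) = 1/(-10) = -⅒)
R = ⅖ (R = -⅒*(-4) = ⅖ ≈ 0.40000)
X(G) = -1 + 2*G (X(G) = (G + G) - 1 = 2*G - 1 = -1 + 2*G)
492 - B(34, X(R)) = 492 - (-10)*34 = 492 - 1*(-340) = 492 + 340 = 832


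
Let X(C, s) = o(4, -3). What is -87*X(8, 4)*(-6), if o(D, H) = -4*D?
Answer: -8352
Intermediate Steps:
X(C, s) = -16 (X(C, s) = -4*4 = -16)
-87*X(8, 4)*(-6) = -87*(-16)*(-6) = 1392*(-6) = -8352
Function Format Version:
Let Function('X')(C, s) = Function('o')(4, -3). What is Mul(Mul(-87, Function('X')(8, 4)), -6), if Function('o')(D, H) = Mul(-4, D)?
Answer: -8352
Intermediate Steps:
Function('X')(C, s) = -16 (Function('X')(C, s) = Mul(-4, 4) = -16)
Mul(Mul(-87, Function('X')(8, 4)), -6) = Mul(Mul(-87, -16), -6) = Mul(1392, -6) = -8352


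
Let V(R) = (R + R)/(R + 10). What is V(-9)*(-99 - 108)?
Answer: 3726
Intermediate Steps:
V(R) = 2*R/(10 + R) (V(R) = (2*R)/(10 + R) = 2*R/(10 + R))
V(-9)*(-99 - 108) = (2*(-9)/(10 - 9))*(-99 - 108) = (2*(-9)/1)*(-207) = (2*(-9)*1)*(-207) = -18*(-207) = 3726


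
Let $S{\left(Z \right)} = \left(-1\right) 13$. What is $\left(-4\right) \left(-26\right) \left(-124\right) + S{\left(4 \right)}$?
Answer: $-12909$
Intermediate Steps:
$S{\left(Z \right)} = -13$
$\left(-4\right) \left(-26\right) \left(-124\right) + S{\left(4 \right)} = \left(-4\right) \left(-26\right) \left(-124\right) - 13 = 104 \left(-124\right) - 13 = -12896 - 13 = -12909$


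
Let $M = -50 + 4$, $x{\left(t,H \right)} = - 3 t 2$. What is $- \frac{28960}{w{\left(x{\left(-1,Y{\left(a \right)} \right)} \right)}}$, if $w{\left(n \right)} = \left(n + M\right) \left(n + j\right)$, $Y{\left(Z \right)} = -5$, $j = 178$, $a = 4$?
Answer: $\frac{181}{46} \approx 3.9348$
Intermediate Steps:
$x{\left(t,H \right)} = - 6 t$
$M = -46$
$w{\left(n \right)} = \left(-46 + n\right) \left(178 + n\right)$ ($w{\left(n \right)} = \left(n - 46\right) \left(n + 178\right) = \left(-46 + n\right) \left(178 + n\right)$)
$- \frac{28960}{w{\left(x{\left(-1,Y{\left(a \right)} \right)} \right)}} = - \frac{28960}{-8188 + \left(\left(-6\right) \left(-1\right)\right)^{2} + 132 \left(\left(-6\right) \left(-1\right)\right)} = - \frac{28960}{-8188 + 6^{2} + 132 \cdot 6} = - \frac{28960}{-8188 + 36 + 792} = - \frac{28960}{-7360} = \left(-28960\right) \left(- \frac{1}{7360}\right) = \frac{181}{46}$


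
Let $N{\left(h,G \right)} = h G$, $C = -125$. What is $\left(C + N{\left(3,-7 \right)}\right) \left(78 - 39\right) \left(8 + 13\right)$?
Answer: $-119574$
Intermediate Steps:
$N{\left(h,G \right)} = G h$
$\left(C + N{\left(3,-7 \right)}\right) \left(78 - 39\right) \left(8 + 13\right) = \left(-125 - 21\right) \left(78 - 39\right) \left(8 + 13\right) = \left(-125 - 21\right) 39 \cdot 21 = \left(-146\right) 819 = -119574$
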